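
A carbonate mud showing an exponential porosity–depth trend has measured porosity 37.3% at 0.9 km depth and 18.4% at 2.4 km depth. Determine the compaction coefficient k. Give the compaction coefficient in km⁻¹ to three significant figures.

Athy: phi(Z) = phi₀ e^(−kZ) ⇒ phi₁/phi₂ = e^{k(Z₂−Z₁)} ⇒ k = ln(phi₁/phi₂)/(Z₂−Z₁)
k = ln(0.373/0.184) / (2.4 − 0.9) = ln(2.027) / 1.5 = 0.7066 / 1.5 = 0.4711 km⁻¹

0.471 km⁻¹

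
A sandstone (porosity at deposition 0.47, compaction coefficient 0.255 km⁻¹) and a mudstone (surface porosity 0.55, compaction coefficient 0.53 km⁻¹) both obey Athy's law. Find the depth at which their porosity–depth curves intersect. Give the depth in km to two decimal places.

0.57 km

Set φ₀ₐ e^(−βₐd) = φ₀ᵦ e^(−βᵦd) ⇒ ln(φ₀ₐ/φ₀ᵦ) = (βₐ − βᵦ)·d
d = ln(0.47/0.55) / (0.255 − 0.53) = -0.1572 / -0.275 = 0.572 km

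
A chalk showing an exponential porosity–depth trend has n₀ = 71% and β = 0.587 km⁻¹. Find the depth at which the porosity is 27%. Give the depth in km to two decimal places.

1.65 km

Invert Athy's law: Z = ln(n₀/n) / β
Z = ln(0.71/0.27) / 0.587 = ln(2.63) / 0.587 = 0.9668 / 0.587 = 1.647 km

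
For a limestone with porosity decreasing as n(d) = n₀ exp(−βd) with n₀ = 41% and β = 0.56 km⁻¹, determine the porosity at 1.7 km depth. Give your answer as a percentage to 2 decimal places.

15.82%

n = n₀·exp(−β·d) = 0.41 × exp(−0.56 × 1.7) = 0.41 × exp(−0.952)
  = 0.41 × 0.3860 = 0.1582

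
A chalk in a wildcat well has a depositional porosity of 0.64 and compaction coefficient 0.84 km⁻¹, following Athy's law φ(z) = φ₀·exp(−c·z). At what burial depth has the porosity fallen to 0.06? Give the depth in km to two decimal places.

Invert Athy's law: z = ln(φ₀/φ) / c
z = ln(0.64/0.06) / 0.84 = ln(10.67) / 0.84 = 2.3671 / 0.84 = 2.818 km

2.82 km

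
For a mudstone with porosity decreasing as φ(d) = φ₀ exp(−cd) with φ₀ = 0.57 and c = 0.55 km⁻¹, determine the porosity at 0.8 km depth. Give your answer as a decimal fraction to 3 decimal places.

0.367

φ = φ₀·exp(−c·d) = 0.57 × exp(−0.55 × 0.8) = 0.57 × exp(−0.44)
  = 0.57 × 0.6440 = 0.3671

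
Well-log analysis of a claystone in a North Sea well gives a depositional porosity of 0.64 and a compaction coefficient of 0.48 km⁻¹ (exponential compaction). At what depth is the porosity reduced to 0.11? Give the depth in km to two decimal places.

Invert Athy's law: Z = ln(n₀/n) / c
Z = ln(0.64/0.11) / 0.48 = ln(5.818) / 0.48 = 1.7610 / 0.48 = 3.669 km

3.67 km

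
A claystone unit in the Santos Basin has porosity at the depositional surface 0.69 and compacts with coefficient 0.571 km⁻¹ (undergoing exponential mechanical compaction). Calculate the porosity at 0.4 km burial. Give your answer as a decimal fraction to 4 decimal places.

n = n₀·exp(−c·z) = 0.69 × exp(−0.571 × 0.4) = 0.69 × exp(−0.2284)
  = 0.69 × 0.7958 = 0.5491

0.5491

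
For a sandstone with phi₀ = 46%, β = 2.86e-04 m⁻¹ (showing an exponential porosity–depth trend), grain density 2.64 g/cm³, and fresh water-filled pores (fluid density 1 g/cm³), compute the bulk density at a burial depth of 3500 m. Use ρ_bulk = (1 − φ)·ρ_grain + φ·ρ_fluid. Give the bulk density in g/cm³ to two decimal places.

2.36 g/cm³

Working in km (1 km = 1000 m; β in km⁻¹ = β in m⁻¹ × 1000):
Porosity at depth: phi = 0.46·exp(−0.286×3.5) = 0.46×0.3675 = 0.1691
Bulk density: ρ_b = (1−phi)ρ_g + phi·ρ_f = 0.8309×2.64 + 0.1691×1
       = 2.194 + 0.169 = 2.363 g/cm³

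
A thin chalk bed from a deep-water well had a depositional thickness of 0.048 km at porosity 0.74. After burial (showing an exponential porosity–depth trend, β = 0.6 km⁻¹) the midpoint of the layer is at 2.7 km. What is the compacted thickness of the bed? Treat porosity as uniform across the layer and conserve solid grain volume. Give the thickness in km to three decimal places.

0.015 km

Porosity at 2.7 km: φ = 0.74·exp(−0.6×2.7) = 0.1464
Solid-volume conservation: h(1−φ) = h₀(1−φ₀) ⇒ h = h₀·(1−φ₀)/(1−φ)
h = 0.048 × (1 − 0.74)/(1 − 0.1464) = 0.048 × 0.3046 = 0.0146 km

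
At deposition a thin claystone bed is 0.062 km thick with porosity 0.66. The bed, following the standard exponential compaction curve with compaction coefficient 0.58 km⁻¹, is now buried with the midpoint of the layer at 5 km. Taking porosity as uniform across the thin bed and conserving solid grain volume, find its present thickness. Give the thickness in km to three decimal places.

Porosity at 5 km: n = 0.66·exp(−0.58×5) = 0.0363
Solid-volume conservation: h(1−n) = h₀(1−n₀) ⇒ h = h₀·(1−n₀)/(1−n)
h = 0.062 × (1 − 0.66)/(1 − 0.0363) = 0.062 × 0.3528 = 0.0219 km

0.022 km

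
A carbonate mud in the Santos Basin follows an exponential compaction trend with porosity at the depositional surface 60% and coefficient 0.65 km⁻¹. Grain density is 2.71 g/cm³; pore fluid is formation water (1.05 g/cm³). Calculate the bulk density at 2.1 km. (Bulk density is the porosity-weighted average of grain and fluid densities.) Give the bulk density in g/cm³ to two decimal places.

Porosity at depth: φ = 0.6·exp(−0.65×2.1) = 0.6×0.2554 = 0.1532
Bulk density: ρ_b = (1−φ)ρ_g + φ·ρ_f = 0.8468×2.71 + 0.1532×1.05
       = 2.295 + 0.161 = 2.456 g/cm³

2.46 g/cm³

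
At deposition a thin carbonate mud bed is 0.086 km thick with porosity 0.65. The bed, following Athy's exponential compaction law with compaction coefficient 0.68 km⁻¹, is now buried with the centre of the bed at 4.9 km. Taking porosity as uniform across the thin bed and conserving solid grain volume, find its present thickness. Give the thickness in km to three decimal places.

Porosity at 4.9 km: n = 0.65·exp(−0.68×4.9) = 0.0232
Solid-volume conservation: h(1−n) = h₀(1−n₀) ⇒ h = h₀·(1−n₀)/(1−n)
h = 0.086 × (1 − 0.65)/(1 − 0.0232) = 0.086 × 0.3583 = 0.0308 km

0.031 km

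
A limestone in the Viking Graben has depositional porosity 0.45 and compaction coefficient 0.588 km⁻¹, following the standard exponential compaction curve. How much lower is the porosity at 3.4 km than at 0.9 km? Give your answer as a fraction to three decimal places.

n(0.9) = 0.45·e^(−0.588×0.9) = 0.2651
n(3.4) = 0.45·e^(−0.588×3.4) = 0.0609
Δn = 0.2651 − 0.0609 = 0.2041

0.204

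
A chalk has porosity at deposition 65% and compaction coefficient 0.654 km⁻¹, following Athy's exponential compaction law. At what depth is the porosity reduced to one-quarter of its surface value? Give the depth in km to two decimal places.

2.12 km

n/n₀ = 1/4 ⇒ exp(−k·d) = 1/4 ⇒ d = ln(4) / k
d = 1.3863 / 0.654 = 2.120 km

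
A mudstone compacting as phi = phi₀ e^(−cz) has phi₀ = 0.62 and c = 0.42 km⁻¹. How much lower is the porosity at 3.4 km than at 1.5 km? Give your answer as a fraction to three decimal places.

0.182

phi(1.5) = 0.62·e^(−0.42×1.5) = 0.3302
phi(3.4) = 0.62·e^(−0.42×3.4) = 0.1487
Δphi = 0.3302 − 0.1487 = 0.1815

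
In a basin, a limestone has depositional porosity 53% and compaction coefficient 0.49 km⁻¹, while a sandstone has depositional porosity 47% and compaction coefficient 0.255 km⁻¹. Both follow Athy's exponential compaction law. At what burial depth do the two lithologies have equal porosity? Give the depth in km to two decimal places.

0.51 km

Set phi₀ₐ e^(−cₐd) = phi₀ᵦ e^(−cᵦd) ⇒ ln(phi₀ₐ/phi₀ᵦ) = (cₐ − cᵦ)·d
d = ln(0.53/0.47) / (0.49 − 0.255) = 0.1201 / 0.235 = 0.511 km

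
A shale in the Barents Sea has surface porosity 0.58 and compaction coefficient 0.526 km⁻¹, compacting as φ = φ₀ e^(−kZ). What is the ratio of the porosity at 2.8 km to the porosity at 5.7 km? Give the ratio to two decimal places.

φ(Z₁)/φ(Z₂) = e^(−k·Z₁)/e^(−k·Z₂) = e^{k(Z₂−Z₁)}
= exp(0.526 × 2.9) = exp(1.525) = 4.5970

4.60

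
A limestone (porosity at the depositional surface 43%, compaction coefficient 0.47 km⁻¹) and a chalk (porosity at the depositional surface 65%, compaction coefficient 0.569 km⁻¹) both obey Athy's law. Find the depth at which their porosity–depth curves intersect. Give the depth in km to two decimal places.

Set φ₀ₐ e^(−cₐZ) = φ₀ᵦ e^(−cᵦZ) ⇒ ln(φ₀ₐ/φ₀ᵦ) = (cₐ − cᵦ)·Z
Z = ln(0.43/0.65) / (0.47 − 0.569) = -0.4132 / -0.099 = 4.174 km

4.17 km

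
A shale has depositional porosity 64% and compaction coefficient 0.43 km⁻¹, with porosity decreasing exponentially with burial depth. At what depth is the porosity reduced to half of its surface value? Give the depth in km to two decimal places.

1.61 km

phi/phi₀ = 1/2 ⇒ exp(−β·Z) = 1/2 ⇒ Z = ln(2) / β
Z = 0.6931 / 0.43 = 1.612 km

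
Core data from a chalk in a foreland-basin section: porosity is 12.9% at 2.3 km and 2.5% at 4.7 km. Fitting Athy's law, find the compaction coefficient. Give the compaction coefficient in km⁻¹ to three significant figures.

Athy: φ(z) = φ₀ e^(−kz) ⇒ φ₁/φ₂ = e^{k(z₂−z₁)} ⇒ k = ln(φ₁/φ₂)/(z₂−z₁)
k = ln(0.129/0.025) / (4.7 − 2.3) = ln(5.16) / 2.4 = 1.6409 / 2.4 = 0.6837 km⁻¹

0.684 km⁻¹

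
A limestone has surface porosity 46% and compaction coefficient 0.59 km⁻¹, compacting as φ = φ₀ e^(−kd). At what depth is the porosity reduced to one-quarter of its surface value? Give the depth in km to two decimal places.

φ/φ₀ = 1/4 ⇒ exp(−k·d) = 1/4 ⇒ d = ln(4) / k
d = 1.3863 / 0.59 = 2.350 km

2.35 km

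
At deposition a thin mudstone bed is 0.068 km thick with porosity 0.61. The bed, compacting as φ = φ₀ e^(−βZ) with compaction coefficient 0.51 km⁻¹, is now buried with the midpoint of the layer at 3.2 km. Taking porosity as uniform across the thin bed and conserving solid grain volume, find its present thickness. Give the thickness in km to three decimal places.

0.030 km

Porosity at 3.2 km: φ = 0.61·exp(−0.51×3.2) = 0.1193
Solid-volume conservation: h(1−φ) = h₀(1−φ₀) ⇒ h = h₀·(1−φ₀)/(1−φ)
h = 0.068 × (1 − 0.61)/(1 − 0.1193) = 0.068 × 0.4428 = 0.0301 km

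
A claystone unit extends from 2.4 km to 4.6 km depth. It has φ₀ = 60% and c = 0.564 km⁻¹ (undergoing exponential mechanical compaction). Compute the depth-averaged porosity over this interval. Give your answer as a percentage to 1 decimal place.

⟨φ⟩ = (1/(z₂−z₁)) ∫ φ₀ e^(−cz) dz = φ₀·(e^(−c·z₁) − e^(−c·z₂)) / (c·(z₂−z₁))
e^(−0.564×2.4) = 0.2583; e^(−0.564×4.6) = 0.0747
⟨φ⟩ = 0.6 × (0.2583 − 0.0747) / (0.564 × 2.2) = 0.6 × 0.1480 = 0.0888

8.9%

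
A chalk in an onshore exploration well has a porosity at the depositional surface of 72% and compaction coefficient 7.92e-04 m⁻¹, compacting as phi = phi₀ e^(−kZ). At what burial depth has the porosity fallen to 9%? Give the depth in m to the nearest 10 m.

2630 m

Working in km (1 km = 1000 m; k in km⁻¹ = k in m⁻¹ × 1000):
Invert Athy's law: Z = ln(phi₀/phi) / k
Z = ln(0.72/0.09) / 0.792 = ln(8) / 0.792 = 2.0794 / 0.792 = 2.626 km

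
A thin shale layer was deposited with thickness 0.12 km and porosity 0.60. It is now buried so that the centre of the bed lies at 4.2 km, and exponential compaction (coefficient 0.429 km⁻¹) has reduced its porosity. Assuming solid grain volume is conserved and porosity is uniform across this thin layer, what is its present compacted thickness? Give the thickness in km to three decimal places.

0.053 km

Porosity at 4.2 km: n = 0.6·exp(−0.429×4.2) = 0.0990
Solid-volume conservation: h(1−n) = h₀(1−n₀) ⇒ h = h₀·(1−n₀)/(1−n)
h = 0.12 × (1 − 0.6)/(1 − 0.0990) = 0.12 × 0.4440 = 0.0533 km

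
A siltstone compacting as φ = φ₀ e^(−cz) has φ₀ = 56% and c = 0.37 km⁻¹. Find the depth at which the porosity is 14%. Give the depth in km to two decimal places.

Invert Athy's law: z = ln(φ₀/φ) / c
z = ln(0.56/0.14) / 0.37 = ln(4) / 0.37 = 1.3863 / 0.37 = 3.747 km

3.75 km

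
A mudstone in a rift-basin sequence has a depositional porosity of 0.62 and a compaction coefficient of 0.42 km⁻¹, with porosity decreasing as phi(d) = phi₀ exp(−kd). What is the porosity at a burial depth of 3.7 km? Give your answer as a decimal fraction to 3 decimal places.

0.131

phi = phi₀·exp(−k·d) = 0.62 × exp(−0.42 × 3.7) = 0.62 × exp(−1.554)
  = 0.62 × 0.2114 = 0.1311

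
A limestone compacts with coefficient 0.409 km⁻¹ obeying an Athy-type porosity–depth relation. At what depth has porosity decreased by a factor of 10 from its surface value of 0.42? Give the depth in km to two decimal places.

φ/φ₀ = 1/10 ⇒ exp(−c·z) = 1/10 ⇒ z = ln(10) / c
z = 2.3026 / 0.409 = 5.630 km

5.63 km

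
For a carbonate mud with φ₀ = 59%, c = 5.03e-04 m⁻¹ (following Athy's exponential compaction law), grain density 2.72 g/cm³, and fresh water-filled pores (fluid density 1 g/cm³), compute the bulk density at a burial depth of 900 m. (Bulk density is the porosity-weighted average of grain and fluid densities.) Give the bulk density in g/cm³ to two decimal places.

2.07 g/cm³

Working in km (1 km = 1000 m; c in km⁻¹ = c in m⁻¹ × 1000):
Porosity at depth: φ = 0.59·exp(−0.503×0.9) = 0.59×0.6359 = 0.3752
Bulk density: ρ_b = (1−φ)ρ_g + φ·ρ_f = 0.6248×2.72 + 0.3752×1
       = 1.699 + 0.375 = 2.075 g/cm³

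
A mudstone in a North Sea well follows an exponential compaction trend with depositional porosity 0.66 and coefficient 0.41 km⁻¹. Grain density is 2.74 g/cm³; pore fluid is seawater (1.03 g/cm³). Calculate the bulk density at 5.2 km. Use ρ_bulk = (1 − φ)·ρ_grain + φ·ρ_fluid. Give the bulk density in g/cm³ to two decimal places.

2.61 g/cm³

Porosity at depth: n = 0.66·exp(−0.41×5.2) = 0.66×0.1186 = 0.0783
Bulk density: ρ_b = (1−n)ρ_g + n·ρ_f = 0.9217×2.74 + 0.0783×1.03
       = 2.526 + 0.081 = 2.606 g/cm³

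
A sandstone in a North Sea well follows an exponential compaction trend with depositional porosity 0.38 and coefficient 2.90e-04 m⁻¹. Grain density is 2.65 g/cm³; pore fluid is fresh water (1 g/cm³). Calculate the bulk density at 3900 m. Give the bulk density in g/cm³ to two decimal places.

Working in km (1 km = 1000 m; c in km⁻¹ = c in m⁻¹ × 1000):
Porosity at depth: phi = 0.38·exp(−0.29×3.9) = 0.38×0.3227 = 0.1226
Bulk density: ρ_b = (1−phi)ρ_g + phi·ρ_f = 0.8774×2.65 + 0.1226×1
       = 2.325 + 0.123 = 2.448 g/cm³

2.45 g/cm³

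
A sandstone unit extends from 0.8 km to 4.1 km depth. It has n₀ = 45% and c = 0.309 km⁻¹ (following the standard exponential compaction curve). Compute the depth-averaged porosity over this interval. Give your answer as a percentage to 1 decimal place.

22.0%

⟨n⟩ = (1/(d₂−d₁)) ∫ n₀ e^(−cd) dd = n₀·(e^(−c·d₁) − e^(−c·d₂)) / (c·(d₂−d₁))
e^(−0.309×0.8) = 0.7810; e^(−0.309×4.1) = 0.2817
⟨n⟩ = 0.45 × (0.7810 − 0.2817) / (0.309 × 3.3) = 0.45 × 0.4896 = 0.2203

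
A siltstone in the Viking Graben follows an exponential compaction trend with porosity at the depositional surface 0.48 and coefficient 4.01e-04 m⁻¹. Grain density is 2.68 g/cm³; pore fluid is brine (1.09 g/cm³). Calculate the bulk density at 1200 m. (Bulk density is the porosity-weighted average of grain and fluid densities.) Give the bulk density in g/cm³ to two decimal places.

Working in km (1 km = 1000 m; c in km⁻¹ = c in m⁻¹ × 1000):
Porosity at depth: φ = 0.48·exp(−0.401×1.2) = 0.48×0.6180 = 0.2967
Bulk density: ρ_b = (1−φ)ρ_g + φ·ρ_f = 0.7033×2.68 + 0.2967×1.09
       = 1.885 + 0.323 = 2.208 g/cm³

2.21 g/cm³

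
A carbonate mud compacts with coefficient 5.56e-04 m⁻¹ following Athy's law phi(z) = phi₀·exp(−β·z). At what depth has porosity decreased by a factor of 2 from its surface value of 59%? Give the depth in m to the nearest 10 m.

Working in km (1 km = 1000 m; β in km⁻¹ = β in m⁻¹ × 1000):
phi/phi₀ = 1/2 ⇒ exp(−β·z) = 1/2 ⇒ z = ln(2) / β
z = 0.6931 / 0.556 = 1.247 km

1250 m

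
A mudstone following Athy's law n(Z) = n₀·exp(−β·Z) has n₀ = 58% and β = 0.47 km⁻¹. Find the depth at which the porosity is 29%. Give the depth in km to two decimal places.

Invert Athy's law: Z = ln(n₀/n) / β
Z = ln(0.58/0.29) / 0.47 = ln(2) / 0.47 = 0.6931 / 0.47 = 1.475 km

1.47 km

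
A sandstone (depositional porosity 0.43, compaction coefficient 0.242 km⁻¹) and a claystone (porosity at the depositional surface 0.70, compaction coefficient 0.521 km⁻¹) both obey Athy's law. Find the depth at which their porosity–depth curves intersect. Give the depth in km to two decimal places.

Set n₀ₐ e^(−cₐZ) = n₀ᵦ e^(−cᵦZ) ⇒ ln(n₀ₐ/n₀ᵦ) = (cₐ − cᵦ)·Z
Z = ln(0.43/0.7) / (0.242 − 0.521) = -0.4873 / -0.279 = 1.747 km

1.75 km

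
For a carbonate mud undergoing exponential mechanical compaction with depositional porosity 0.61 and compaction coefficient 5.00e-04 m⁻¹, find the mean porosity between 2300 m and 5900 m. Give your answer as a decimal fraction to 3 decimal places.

Working in km (1 km = 1000 m; k in km⁻¹ = k in m⁻¹ × 1000):
⟨n⟩ = (1/(z₂−z₁)) ∫ n₀ e^(−kz) dz = n₀·(e^(−k·z₁) − e^(−k·z₂)) / (k·(z₂−z₁))
e^(−0.5×2.3) = 0.3166; e^(−0.5×5.9) = 0.0523
⟨n⟩ = 0.61 × (0.3166 − 0.0523) / (0.5 × 3.6) = 0.61 × 0.1468 = 0.0896

0.090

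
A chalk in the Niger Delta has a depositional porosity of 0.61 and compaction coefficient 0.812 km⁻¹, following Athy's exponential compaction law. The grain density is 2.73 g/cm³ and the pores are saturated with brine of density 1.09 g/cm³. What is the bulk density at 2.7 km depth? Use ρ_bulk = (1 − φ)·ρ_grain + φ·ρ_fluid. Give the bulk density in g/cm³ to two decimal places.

Porosity at depth: φ = 0.61·exp(−0.812×2.7) = 0.61×0.1116 = 0.0681
Bulk density: ρ_b = (1−φ)ρ_g + φ·ρ_f = 0.9319×2.73 + 0.0681×1.09
       = 2.544 + 0.074 = 2.618 g/cm³

2.62 g/cm³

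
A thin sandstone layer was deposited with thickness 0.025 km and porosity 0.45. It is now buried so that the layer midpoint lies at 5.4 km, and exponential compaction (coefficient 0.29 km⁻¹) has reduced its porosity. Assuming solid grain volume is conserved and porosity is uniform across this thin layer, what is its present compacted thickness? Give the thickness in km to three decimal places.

Porosity at 5.4 km: φ = 0.45·exp(−0.29×5.4) = 0.0940
Solid-volume conservation: h(1−φ) = h₀(1−φ₀) ⇒ h = h₀·(1−φ₀)/(1−φ)
h = 0.025 × (1 − 0.45)/(1 − 0.0940) = 0.025 × 0.6071 = 0.0152 km

0.015 km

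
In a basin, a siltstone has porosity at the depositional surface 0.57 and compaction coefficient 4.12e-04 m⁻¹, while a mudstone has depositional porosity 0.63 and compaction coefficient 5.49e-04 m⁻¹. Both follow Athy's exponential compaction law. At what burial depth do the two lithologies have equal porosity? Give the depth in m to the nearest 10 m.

Working in km (1 km = 1000 m; c in km⁻¹ = c in m⁻¹ × 1000):
Set phi₀ₐ e^(−cₐd) = phi₀ᵦ e^(−cᵦd) ⇒ ln(phi₀ₐ/phi₀ᵦ) = (cₐ − cᵦ)·d
d = ln(0.57/0.63) / (0.412 − 0.549) = -0.1001 / -0.137 = 0.731 km

730 m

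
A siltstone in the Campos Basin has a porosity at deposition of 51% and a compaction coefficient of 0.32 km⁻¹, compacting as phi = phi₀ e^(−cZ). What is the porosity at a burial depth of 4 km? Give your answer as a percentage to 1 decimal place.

14.2%

phi = phi₀·exp(−c·Z) = 0.51 × exp(−0.32 × 4) = 0.51 × exp(−1.28)
  = 0.51 × 0.2780 = 0.1418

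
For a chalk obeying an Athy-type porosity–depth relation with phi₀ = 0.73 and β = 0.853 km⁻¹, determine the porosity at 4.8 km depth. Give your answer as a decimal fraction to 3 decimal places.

0.012

phi = phi₀·exp(−β·Z) = 0.73 × exp(−0.853 × 4.8) = 0.73 × exp(−4.094)
  = 0.73 × 0.0167 = 0.0122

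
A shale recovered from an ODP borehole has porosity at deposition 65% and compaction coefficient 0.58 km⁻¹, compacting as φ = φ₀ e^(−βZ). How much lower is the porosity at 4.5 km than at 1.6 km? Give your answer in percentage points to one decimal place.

φ(1.6) = 0.65·e^(−0.58×1.6) = 0.2570
φ(4.5) = 0.65·e^(−0.58×4.5) = 0.0478
Δφ = 0.2570 − 0.0478 = 0.2092

20.9 percentage points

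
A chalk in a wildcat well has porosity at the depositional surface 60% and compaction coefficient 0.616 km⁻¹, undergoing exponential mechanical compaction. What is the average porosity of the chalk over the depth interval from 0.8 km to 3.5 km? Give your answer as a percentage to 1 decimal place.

17.9%

⟨phi⟩ = (1/(Z₂−Z₁)) ∫ phi₀ e^(−kZ) dZ = phi₀·(e^(−k·Z₁) − e^(−k·Z₂)) / (k·(Z₂−Z₁))
e^(−0.616×0.8) = 0.6109; e^(−0.616×3.5) = 0.1158
⟨phi⟩ = 0.6 × (0.6109 − 0.1158) / (0.616 × 2.7) = 0.6 × 0.2977 = 0.1786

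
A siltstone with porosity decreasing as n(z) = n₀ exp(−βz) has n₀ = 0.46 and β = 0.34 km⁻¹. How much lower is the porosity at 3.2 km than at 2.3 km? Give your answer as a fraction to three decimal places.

0.055

n(2.3) = 0.46·e^(−0.34×2.3) = 0.2104
n(3.2) = 0.46·e^(−0.34×3.2) = 0.1550
Δn = 0.2104 − 0.1550 = 0.0555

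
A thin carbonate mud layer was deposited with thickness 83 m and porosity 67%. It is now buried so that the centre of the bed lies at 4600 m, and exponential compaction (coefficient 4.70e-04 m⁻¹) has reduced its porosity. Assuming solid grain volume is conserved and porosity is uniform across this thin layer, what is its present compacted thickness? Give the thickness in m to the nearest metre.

Working in km (1 km = 1000 m; c in km⁻¹ = c in m⁻¹ × 1000):
Porosity at 4.6 km: phi = 0.67·exp(−0.47×4.6) = 0.0771
Solid-volume conservation: h(1−phi) = h₀(1−phi₀) ⇒ h = h₀·(1−phi₀)/(1−phi)
h = 0.083 × (1 − 0.67)/(1 − 0.0771) = 0.083 × 0.3576 = 0.0297 km

30 m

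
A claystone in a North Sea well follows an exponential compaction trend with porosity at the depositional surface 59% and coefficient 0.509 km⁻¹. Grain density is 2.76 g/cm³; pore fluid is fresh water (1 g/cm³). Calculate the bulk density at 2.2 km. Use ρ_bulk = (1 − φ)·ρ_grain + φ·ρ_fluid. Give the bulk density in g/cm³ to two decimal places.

Porosity at depth: phi = 0.59·exp(−0.509×2.2) = 0.59×0.3263 = 0.1925
Bulk density: ρ_b = (1−phi)ρ_g + phi·ρ_f = 0.8075×2.76 + 0.1925×1
       = 2.229 + 0.193 = 2.421 g/cm³

2.42 g/cm³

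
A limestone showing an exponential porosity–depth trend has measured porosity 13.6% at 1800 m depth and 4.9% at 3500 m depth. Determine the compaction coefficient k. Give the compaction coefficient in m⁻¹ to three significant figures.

0.000600 m⁻¹

Working in km (1 km = 1000 m; k in km⁻¹ = k in m⁻¹ × 1000):
Athy: phi(Z) = phi₀ e^(−kZ) ⇒ phi₁/phi₂ = e^{k(Z₂−Z₁)} ⇒ k = ln(phi₁/phi₂)/(Z₂−Z₁)
k = ln(0.136/0.049) / (3.5 − 1.8) = ln(2.776) / 1.7 = 1.0208 / 1.7 = 0.6005 km⁻¹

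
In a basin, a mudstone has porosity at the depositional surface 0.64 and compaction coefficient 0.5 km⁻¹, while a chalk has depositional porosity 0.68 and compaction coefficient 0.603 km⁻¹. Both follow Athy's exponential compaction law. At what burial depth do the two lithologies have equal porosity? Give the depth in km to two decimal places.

Set φ₀ₐ e^(−kₐd) = φ₀ᵦ e^(−kᵦd) ⇒ ln(φ₀ₐ/φ₀ᵦ) = (kₐ − kᵦ)·d
d = ln(0.64/0.68) / (0.5 − 0.603) = -0.0606 / -0.103 = 0.589 km

0.59 km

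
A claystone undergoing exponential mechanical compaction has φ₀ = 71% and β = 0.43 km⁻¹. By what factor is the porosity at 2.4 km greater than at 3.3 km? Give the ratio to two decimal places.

1.47

φ(d₁)/φ(d₂) = e^(−β·d₁)/e^(−β·d₂) = e^{β(d₂−d₁)}
= exp(0.43 × 0.9) = exp(0.387) = 1.4726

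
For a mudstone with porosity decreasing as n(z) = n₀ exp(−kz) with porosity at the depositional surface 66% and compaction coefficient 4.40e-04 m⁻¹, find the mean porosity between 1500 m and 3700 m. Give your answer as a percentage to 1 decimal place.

Working in km (1 km = 1000 m; k in km⁻¹ = k in m⁻¹ × 1000):
⟨n⟩ = (1/(z₂−z₁)) ∫ n₀ e^(−kz) dz = n₀·(e^(−k·z₁) − e^(−k·z₂)) / (k·(z₂−z₁))
e^(−0.44×1.5) = 0.5169; e^(−0.44×3.7) = 0.1963
⟨n⟩ = 0.66 × (0.5169 − 0.1963) / (0.44 × 2.2) = 0.66 × 0.3311 = 0.2185

21.9%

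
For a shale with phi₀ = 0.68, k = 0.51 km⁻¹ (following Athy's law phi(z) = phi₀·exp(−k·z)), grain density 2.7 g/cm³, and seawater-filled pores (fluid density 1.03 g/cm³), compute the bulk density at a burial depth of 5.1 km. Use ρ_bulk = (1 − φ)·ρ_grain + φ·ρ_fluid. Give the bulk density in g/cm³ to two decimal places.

Porosity at depth: phi = 0.68·exp(−0.51×5.1) = 0.68×0.0742 = 0.0505
Bulk density: ρ_b = (1−phi)ρ_g + phi·ρ_f = 0.9495×2.7 + 0.0505×1.03
       = 2.564 + 0.052 = 2.616 g/cm³

2.62 g/cm³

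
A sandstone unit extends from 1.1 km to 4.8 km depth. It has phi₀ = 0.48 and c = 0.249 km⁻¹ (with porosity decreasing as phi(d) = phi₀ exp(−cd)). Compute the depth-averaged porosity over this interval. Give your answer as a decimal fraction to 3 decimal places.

0.238

⟨phi⟩ = (1/(d₂−d₁)) ∫ phi₀ e^(−cd) dd = phi₀·(e^(−c·d₁) − e^(−c·d₂)) / (c·(d₂−d₁))
e^(−0.249×1.1) = 0.7604; e^(−0.249×4.8) = 0.3026
⟨phi⟩ = 0.48 × (0.7604 − 0.3026) / (0.249 × 3.7) = 0.48 × 0.4969 = 0.2385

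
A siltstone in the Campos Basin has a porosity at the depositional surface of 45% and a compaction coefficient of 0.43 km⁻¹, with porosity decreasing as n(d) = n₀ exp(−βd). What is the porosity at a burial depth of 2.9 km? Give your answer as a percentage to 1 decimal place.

12.9%

n = n₀·exp(−β·d) = 0.45 × exp(−0.43 × 2.9) = 0.45 × exp(−1.247)
  = 0.45 × 0.2874 = 0.1293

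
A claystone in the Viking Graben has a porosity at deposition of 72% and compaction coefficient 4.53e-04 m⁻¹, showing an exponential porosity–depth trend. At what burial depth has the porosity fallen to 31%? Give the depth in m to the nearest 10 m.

Working in km (1 km = 1000 m; k in km⁻¹ = k in m⁻¹ × 1000):
Invert Athy's law: z = ln(φ₀/φ) / k
z = ln(0.72/0.31) / 0.453 = ln(2.323) / 0.453 = 0.8427 / 0.453 = 1.860 km

1860 m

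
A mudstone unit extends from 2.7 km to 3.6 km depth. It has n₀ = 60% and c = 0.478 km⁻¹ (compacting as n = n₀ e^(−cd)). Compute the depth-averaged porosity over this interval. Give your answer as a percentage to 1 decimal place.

13.4%

⟨n⟩ = (1/(d₂−d₁)) ∫ n₀ e^(−cd) dd = n₀·(e^(−c·d₁) − e^(−c·d₂)) / (c·(d₂−d₁))
e^(−0.478×2.7) = 0.2751; e^(−0.478×3.6) = 0.1789
⟨n⟩ = 0.6 × (0.2751 − 0.1789) / (0.478 × 0.9) = 0.6 × 0.2236 = 0.1341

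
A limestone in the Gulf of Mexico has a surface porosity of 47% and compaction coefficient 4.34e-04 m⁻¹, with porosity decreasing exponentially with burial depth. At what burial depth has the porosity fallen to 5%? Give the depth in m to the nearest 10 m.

Working in km (1 km = 1000 m; k in km⁻¹ = k in m⁻¹ × 1000):
Invert Athy's law: Z = ln(phi₀/phi) / k
Z = ln(0.47/0.05) / 0.434 = ln(9.4) / 0.434 = 2.2407 / 0.434 = 5.163 km

5160 m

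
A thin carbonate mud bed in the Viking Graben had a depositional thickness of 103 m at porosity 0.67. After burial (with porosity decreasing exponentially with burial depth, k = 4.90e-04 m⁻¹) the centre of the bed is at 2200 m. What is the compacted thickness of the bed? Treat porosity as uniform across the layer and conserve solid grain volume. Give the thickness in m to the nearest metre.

Working in km (1 km = 1000 m; k in km⁻¹ = k in m⁻¹ × 1000):
Porosity at 2.2 km: n = 0.67·exp(−0.49×2.2) = 0.2280
Solid-volume conservation: h(1−n) = h₀(1−n₀) ⇒ h = h₀·(1−n₀)/(1−n)
h = 0.103 × (1 − 0.67)/(1 − 0.2280) = 0.103 × 0.4275 = 0.0440 km

44 m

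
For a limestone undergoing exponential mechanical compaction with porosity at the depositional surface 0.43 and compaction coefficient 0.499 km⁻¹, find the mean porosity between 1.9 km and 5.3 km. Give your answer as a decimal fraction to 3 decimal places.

0.080

⟨phi⟩ = (1/(Z₂−Z₁)) ∫ phi₀ e^(−βZ) dZ = phi₀·(e^(−β·Z₁) − e^(−β·Z₂)) / (β·(Z₂−Z₁))
e^(−0.499×1.9) = 0.3875; e^(−0.499×5.3) = 0.0710
⟨phi⟩ = 0.43 × (0.3875 − 0.0710) / (0.499 × 3.4) = 0.43 × 0.1865 = 0.0802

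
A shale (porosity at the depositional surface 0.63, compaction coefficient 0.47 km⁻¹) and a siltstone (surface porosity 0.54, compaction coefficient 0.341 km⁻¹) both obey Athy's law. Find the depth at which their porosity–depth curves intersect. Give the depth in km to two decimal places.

Set phi₀ₐ e^(−cₐZ) = phi₀ᵦ e^(−cᵦZ) ⇒ ln(phi₀ₐ/phi₀ᵦ) = (cₐ − cᵦ)·Z
Z = ln(0.63/0.54) / (0.47 − 0.341) = 0.1542 / 0.129 = 1.195 km

1.19 km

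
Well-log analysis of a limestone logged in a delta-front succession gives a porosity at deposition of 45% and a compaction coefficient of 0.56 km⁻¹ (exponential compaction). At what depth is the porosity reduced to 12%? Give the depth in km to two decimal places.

2.36 km

Invert Athy's law: d = ln(phi₀/phi) / β
d = ln(0.45/0.12) / 0.56 = ln(3.75) / 0.56 = 1.3218 / 0.56 = 2.360 km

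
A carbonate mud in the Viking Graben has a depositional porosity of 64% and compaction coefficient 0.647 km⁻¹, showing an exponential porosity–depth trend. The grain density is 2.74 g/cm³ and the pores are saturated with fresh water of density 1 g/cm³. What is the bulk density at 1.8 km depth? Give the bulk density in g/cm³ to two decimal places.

2.39 g/cm³

Porosity at depth: φ = 0.64·exp(−0.647×1.8) = 0.64×0.3120 = 0.1997
Bulk density: ρ_b = (1−φ)ρ_g + φ·ρ_f = 0.8003×2.74 + 0.1997×1
       = 2.193 + 0.200 = 2.393 g/cm³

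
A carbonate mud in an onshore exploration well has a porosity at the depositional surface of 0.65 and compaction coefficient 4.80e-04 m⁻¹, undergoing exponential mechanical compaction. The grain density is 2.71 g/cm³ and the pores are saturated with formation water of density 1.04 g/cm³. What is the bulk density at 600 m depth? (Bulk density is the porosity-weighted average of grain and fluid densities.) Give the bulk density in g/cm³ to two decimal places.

1.90 g/cm³

Working in km (1 km = 1000 m; c in km⁻¹ = c in m⁻¹ × 1000):
Porosity at depth: phi = 0.65·exp(−0.48×0.6) = 0.65×0.7498 = 0.4873
Bulk density: ρ_b = (1−phi)ρ_g + phi·ρ_f = 0.5127×2.71 + 0.4873×1.04
       = 1.389 + 0.507 = 1.896 g/cm³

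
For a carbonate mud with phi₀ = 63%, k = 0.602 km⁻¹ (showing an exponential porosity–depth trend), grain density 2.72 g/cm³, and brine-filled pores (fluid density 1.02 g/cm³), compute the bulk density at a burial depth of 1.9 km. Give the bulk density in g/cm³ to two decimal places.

2.38 g/cm³

Porosity at depth: phi = 0.63·exp(−0.602×1.9) = 0.63×0.3186 = 0.2007
Bulk density: ρ_b = (1−phi)ρ_g + phi·ρ_f = 0.7993×2.72 + 0.2007×1.02
       = 2.174 + 0.205 = 2.379 g/cm³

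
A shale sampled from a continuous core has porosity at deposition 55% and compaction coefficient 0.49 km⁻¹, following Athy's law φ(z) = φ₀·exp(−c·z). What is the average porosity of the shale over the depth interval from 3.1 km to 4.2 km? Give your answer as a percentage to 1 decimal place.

9.3%

⟨φ⟩ = (1/(z₂−z₁)) ∫ φ₀ e^(−cz) dz = φ₀·(e^(−c·z₁) − e^(−c·z₂)) / (c·(z₂−z₁))
e^(−0.49×3.1) = 0.2189; e^(−0.49×4.2) = 0.1277
⟨φ⟩ = 0.55 × (0.2189 − 0.1277) / (0.49 × 1.1) = 0.55 × 0.1692 = 0.0931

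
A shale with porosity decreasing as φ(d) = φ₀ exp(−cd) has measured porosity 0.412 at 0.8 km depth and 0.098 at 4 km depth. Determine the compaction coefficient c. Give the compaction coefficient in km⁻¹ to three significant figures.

Athy: φ(d) = φ₀ e^(−cd) ⇒ φ₁/φ₂ = e^{c(d₂−d₁)} ⇒ c = ln(φ₁/φ₂)/(d₂−d₁)
c = ln(0.412/0.098) / (4 − 0.8) = ln(4.204) / 3.2 = 1.4361 / 3.2 = 0.4488 km⁻¹

0.449 km⁻¹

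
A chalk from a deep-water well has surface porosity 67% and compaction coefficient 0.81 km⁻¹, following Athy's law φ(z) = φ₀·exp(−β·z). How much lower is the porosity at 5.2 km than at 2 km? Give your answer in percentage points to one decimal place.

φ(2) = 0.67·e^(−0.81×2) = 0.1326
φ(5.2) = 0.67·e^(−0.81×5.2) = 0.0099
Δφ = 0.1326 − 0.0099 = 0.1227

12.3 percentage points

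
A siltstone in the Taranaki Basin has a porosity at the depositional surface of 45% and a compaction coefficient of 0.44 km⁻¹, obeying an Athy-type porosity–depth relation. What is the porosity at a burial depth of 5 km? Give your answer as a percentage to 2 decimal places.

φ = φ₀·exp(−k·d) = 0.45 × exp(−0.44 × 5) = 0.45 × exp(−2.2)
  = 0.45 × 0.1108 = 0.0499

4.99%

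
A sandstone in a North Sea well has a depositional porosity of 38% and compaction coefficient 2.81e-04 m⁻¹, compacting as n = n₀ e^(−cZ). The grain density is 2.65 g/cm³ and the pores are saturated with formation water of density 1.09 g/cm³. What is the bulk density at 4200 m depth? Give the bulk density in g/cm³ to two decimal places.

Working in km (1 km = 1000 m; c in km⁻¹ = c in m⁻¹ × 1000):
Porosity at depth: n = 0.38·exp(−0.281×4.2) = 0.38×0.3072 = 0.1167
Bulk density: ρ_b = (1−n)ρ_g + n·ρ_f = 0.8833×2.65 + 0.1167×1.09
       = 2.341 + 0.127 = 2.468 g/cm³

2.47 g/cm³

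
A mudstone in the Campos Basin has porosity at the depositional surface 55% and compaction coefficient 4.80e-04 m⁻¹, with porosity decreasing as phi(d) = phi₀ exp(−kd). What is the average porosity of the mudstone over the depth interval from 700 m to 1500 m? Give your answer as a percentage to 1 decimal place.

32.6%

Working in km (1 km = 1000 m; k in km⁻¹ = k in m⁻¹ × 1000):
⟨phi⟩ = (1/(d₂−d₁)) ∫ phi₀ e^(−kd) dd = phi₀·(e^(−k·d₁) − e^(−k·d₂)) / (k·(d₂−d₁))
e^(−0.48×0.7) = 0.7146; e^(−0.48×1.5) = 0.4868
⟨phi⟩ = 0.55 × (0.7146 − 0.4868) / (0.48 × 0.8) = 0.55 × 0.5934 = 0.3264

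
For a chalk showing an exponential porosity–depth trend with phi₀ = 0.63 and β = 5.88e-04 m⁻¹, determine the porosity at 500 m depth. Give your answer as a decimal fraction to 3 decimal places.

Working in km (1 km = 1000 m; β in km⁻¹ = β in m⁻¹ × 1000):
phi = phi₀·exp(−β·d) = 0.63 × exp(−0.588 × 0.5) = 0.63 × exp(−0.294)
  = 0.63 × 0.7453 = 0.4695

0.470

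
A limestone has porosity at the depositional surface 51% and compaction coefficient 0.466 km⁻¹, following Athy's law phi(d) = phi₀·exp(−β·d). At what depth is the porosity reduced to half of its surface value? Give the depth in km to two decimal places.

phi/phi₀ = 1/2 ⇒ exp(−β·d) = 1/2 ⇒ d = ln(2) / β
d = 0.6931 / 0.466 = 1.487 km

1.49 km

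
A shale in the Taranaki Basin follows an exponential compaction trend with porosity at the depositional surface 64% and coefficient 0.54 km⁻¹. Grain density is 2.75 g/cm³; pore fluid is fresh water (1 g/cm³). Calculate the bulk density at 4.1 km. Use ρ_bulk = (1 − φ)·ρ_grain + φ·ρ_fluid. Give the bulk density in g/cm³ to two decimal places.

Porosity at depth: φ = 0.64·exp(−0.54×4.1) = 0.64×0.1093 = 0.0699
Bulk density: ρ_b = (1−φ)ρ_g + φ·ρ_f = 0.9301×2.75 + 0.0699×1
       = 2.558 + 0.070 = 2.628 g/cm³

2.63 g/cm³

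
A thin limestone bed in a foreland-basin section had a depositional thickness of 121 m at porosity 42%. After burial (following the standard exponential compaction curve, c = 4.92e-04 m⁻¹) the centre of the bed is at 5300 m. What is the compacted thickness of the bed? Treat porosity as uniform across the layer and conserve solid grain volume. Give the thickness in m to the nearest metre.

Working in km (1 km = 1000 m; c in km⁻¹ = c in m⁻¹ × 1000):
Porosity at 5.3 km: φ = 0.42·exp(−0.492×5.3) = 0.0310
Solid-volume conservation: h(1−φ) = h₀(1−φ₀) ⇒ h = h₀·(1−φ₀)/(1−φ)
h = 0.121 × (1 − 0.42)/(1 − 0.0310) = 0.121 × 0.5985 = 0.0724 km

72 m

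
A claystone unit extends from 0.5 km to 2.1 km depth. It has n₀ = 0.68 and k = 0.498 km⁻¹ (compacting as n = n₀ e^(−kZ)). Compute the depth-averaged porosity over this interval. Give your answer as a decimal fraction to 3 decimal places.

⟨n⟩ = (1/(Z₂−Z₁)) ∫ n₀ e^(−kZ) dZ = n₀·(e^(−k·Z₁) − e^(−k·Z₂)) / (k·(Z₂−Z₁))
e^(−0.498×0.5) = 0.7796; e^(−0.498×2.1) = 0.3514
⟨n⟩ = 0.68 × (0.7796 − 0.3514) / (0.498 × 1.6) = 0.68 × 0.5374 = 0.3654

0.365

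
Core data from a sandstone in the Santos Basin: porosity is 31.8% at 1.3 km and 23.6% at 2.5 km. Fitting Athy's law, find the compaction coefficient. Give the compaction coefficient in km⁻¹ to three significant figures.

0.249 km⁻¹

Athy: phi(d) = phi₀ e^(−βd) ⇒ phi₁/phi₂ = e^{β(d₂−d₁)} ⇒ β = ln(phi₁/phi₂)/(d₂−d₁)
β = ln(0.318/0.236) / (2.5 − 1.3) = ln(1.347) / 1.2 = 0.2982 / 1.2 = 0.2485 km⁻¹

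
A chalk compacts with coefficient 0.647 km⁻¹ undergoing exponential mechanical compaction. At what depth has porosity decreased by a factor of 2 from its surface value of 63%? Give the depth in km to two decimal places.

1.07 km

phi/phi₀ = 1/2 ⇒ exp(−β·Z) = 1/2 ⇒ Z = ln(2) / β
Z = 0.6931 / 0.647 = 1.071 km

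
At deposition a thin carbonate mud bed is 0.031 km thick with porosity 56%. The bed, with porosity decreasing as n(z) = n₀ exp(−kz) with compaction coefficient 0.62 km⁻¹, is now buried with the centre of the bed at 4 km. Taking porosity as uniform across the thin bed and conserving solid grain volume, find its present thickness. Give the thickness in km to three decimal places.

Porosity at 4 km: n = 0.56·exp(−0.62×4) = 0.0469
Solid-volume conservation: h(1−n) = h₀(1−n₀) ⇒ h = h₀·(1−n₀)/(1−n)
h = 0.031 × (1 − 0.56)/(1 − 0.0469) = 0.031 × 0.4616 = 0.0143 km

0.014 km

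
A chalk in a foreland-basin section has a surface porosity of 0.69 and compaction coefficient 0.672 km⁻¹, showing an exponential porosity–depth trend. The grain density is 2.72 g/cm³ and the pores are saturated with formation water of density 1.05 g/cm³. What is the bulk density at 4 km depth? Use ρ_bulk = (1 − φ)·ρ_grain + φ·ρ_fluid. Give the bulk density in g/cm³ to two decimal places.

Porosity at depth: n = 0.69·exp(−0.672×4) = 0.69×0.0680 = 0.0469
Bulk density: ρ_b = (1−n)ρ_g + n·ρ_f = 0.9531×2.72 + 0.0469×1.05
       = 2.592 + 0.049 = 2.642 g/cm³

2.64 g/cm³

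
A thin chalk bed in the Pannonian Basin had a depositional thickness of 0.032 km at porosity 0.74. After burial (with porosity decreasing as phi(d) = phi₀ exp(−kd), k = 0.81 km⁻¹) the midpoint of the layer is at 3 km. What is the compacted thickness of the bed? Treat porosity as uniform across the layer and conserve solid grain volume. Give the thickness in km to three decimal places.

Porosity at 3 km: phi = 0.74·exp(−0.81×3) = 0.0651
Solid-volume conservation: h(1−phi) = h₀(1−phi₀) ⇒ h = h₀·(1−phi₀)/(1−phi)
h = 0.032 × (1 − 0.74)/(1 − 0.0651) = 0.032 × 0.2781 = 0.0089 km

0.009 km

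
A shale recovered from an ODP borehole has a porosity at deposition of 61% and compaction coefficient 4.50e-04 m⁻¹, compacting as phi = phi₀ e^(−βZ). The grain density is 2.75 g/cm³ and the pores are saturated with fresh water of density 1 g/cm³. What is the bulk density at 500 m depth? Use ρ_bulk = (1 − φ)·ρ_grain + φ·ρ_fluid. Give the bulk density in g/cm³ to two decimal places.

1.90 g/cm³

Working in km (1 km = 1000 m; β in km⁻¹ = β in m⁻¹ × 1000):
Porosity at depth: phi = 0.61·exp(−0.45×0.5) = 0.61×0.7985 = 0.4871
Bulk density: ρ_b = (1−phi)ρ_g + phi·ρ_f = 0.5129×2.75 + 0.4871×1
       = 1.410 + 0.487 = 1.898 g/cm³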